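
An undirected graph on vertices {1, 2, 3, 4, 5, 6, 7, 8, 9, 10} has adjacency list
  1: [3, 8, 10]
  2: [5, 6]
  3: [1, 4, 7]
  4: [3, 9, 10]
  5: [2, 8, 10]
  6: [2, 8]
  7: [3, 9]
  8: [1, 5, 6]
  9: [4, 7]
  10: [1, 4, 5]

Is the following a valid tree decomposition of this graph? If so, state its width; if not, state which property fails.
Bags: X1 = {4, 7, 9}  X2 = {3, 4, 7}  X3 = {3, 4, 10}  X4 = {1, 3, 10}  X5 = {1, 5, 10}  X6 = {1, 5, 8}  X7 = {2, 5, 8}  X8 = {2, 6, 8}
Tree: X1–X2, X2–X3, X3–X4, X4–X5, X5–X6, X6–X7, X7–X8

Every vertex of G appears in some bag (union = {1, 2, 3, 4, 5, 6, 7, 8, 9, 10}); every edge is covered by a bag; and for each vertex v the set of bags containing v is connected in the bag tree. The decomposition is therefore valid. The largest bag has 3 vertices, so the width is 2.

Yes; width 2.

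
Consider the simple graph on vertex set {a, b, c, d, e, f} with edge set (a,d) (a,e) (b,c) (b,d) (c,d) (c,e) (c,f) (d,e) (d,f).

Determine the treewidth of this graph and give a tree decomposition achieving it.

The largest bag has 3 vertices, giving width 2; this decomposition certifies tw(G) ≤ 2. For the lower bound, the 3 vertices {c, d, e} are pairwise adjacent, and any tree decomposition puts a clique entirely inside one bag — forcing width ≥ 2. Therefore the treewidth is 2.

Treewidth 2.
One optimal decomposition is:
Bags: B1 = {c, d, e}  B2 = {c, d, f}  B3 = {a, d, e}  B4 = {b, c, d}
Tree: B1–B2, B1–B3, B1–B4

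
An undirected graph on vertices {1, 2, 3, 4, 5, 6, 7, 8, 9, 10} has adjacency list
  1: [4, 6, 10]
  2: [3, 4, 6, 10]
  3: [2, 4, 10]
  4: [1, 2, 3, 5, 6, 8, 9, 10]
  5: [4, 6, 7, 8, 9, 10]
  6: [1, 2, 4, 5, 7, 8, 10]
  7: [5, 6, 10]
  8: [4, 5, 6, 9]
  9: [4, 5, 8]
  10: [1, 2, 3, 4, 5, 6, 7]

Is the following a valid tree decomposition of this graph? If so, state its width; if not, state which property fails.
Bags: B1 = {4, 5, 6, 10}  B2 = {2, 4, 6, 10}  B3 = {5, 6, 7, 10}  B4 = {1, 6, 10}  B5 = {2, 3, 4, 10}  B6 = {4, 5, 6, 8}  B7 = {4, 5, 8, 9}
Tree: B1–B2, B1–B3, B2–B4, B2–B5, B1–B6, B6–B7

No — edge (4,1) lies in no bag.

A tree decomposition must satisfy three properties: every vertex lies in some bag; for every edge, both endpoints lie together in some bag; and for every vertex, the bags containing it form a connected subtree. Here edge (4,1) lies in no bag, so the decomposition is invalid.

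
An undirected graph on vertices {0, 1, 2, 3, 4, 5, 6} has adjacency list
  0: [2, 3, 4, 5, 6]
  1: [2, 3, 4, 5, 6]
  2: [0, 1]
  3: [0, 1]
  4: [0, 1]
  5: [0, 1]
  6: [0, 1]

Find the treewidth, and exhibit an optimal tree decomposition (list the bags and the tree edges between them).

Each bag holds 3 vertices, so the decomposition has width 2, which upper-bounds the treewidth. Since 1–4–0–3–1 is a cycle in G, G is not acyclic. Forests are exactly the graphs of treewidth ≤ 1, so tw(G) ≥ 2. Therefore the treewidth is 2.

Treewidth 2.
One optimal decomposition is:
Bags: B1 = {0, 1, 4}  B2 = {0, 1, 3}  B3 = {0, 1, 5}  B4 = {0, 1, 2}  B5 = {0, 1, 6}
Tree: B1–B2, B2–B3, B3–B4, B4–B5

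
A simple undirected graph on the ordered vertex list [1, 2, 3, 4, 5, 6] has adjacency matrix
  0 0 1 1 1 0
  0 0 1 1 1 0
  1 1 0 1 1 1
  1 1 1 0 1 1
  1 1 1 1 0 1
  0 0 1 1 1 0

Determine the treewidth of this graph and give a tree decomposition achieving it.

Treewidth 3.
One such decomposition:
Bags: B1 = {2, 3, 4, 5}  B2 = {1, 3, 4, 5}  B3 = {3, 4, 5, 6}
Tree: B1–B2, B1–B3

The largest bag has 4 vertices, giving width 3; this decomposition certifies tw(G) ≤ 3. On the other hand G contains the 4-clique {1, 3, 4, 5}. A clique must lie in a single bag of any decomposition, so no decomposition can have width below 3. The upper and lower bounds meet at 3, so that is the treewidth.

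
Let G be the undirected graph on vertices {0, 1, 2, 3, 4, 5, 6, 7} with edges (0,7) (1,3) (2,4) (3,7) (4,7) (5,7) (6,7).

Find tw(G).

A width-1 tree decomposition is:
Bags: B1 = {4, 7}  B2 = {3, 7}  B3 = {0, 7}  B4 = {1, 3}  B5 = {6, 7}  B6 = {2, 4}  B7 = {5, 7}
Tree: B1–B2, B2–B3, B2–B4, B1–B5, B1–B6, B3–B7
The largest bag has 2 vertices, giving width 1; this decomposition certifies tw(G) ≤ 1. Since G has at least one edge (e.g. 4–7), it is not an edgeless graph, so tw(G) ≥ 1. Therefore the treewidth is 1.

1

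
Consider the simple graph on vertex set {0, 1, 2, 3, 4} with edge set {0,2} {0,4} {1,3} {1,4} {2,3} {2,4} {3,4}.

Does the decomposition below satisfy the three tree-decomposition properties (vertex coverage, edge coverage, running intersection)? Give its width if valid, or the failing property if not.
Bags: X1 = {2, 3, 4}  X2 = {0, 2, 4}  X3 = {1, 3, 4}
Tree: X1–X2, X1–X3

Yes; width 2.

Every vertex of G appears in some bag (union = {0, 1, 2, 3, 4}); every edge is covered by a bag; and for each vertex v the set of bags containing v is connected in the bag tree. The decomposition is therefore valid. The largest bag has 3 vertices, so the width is 2.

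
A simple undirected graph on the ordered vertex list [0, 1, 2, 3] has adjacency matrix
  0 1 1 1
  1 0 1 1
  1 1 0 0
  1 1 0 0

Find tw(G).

2

A width-2 tree decomposition is:
Bags: B1 = {0, 1, 2}  B2 = {0, 1, 3}
Tree: B1–B2
The largest bag has 3 vertices, giving width 2; this decomposition certifies tw(G) ≤ 2. Conversely, {0, 1, 2} is a clique of size 3, and the vertices of any clique must share a bag in every tree decomposition; so some bag has ≥ 3 vertices and tw(G) ≥ 2. The upper and lower bounds meet at 2, so that is the treewidth.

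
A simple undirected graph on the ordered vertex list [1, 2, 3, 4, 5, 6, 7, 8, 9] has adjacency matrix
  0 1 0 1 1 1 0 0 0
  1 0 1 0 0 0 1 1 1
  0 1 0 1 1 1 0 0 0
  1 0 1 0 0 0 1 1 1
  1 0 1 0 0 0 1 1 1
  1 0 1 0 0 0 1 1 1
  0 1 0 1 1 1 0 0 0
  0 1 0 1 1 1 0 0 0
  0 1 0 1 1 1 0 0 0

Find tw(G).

4

A width-4 tree decomposition is:
Bags: B1 = {2, 4, 5, 6, 8}  B2 = {2, 3, 4, 5, 6}  B3 = {1, 2, 4, 5, 6}  B4 = {2, 4, 5, 6, 9}  B5 = {2, 4, 5, 6, 7}
Tree: B1–B2, B2–B3, B3–B4, B4–B5
Every bag has size at most 5, so the width is 5 − 1 = 4 and tw(G) ≤ 4. For the lower bound: the 5 vertex sets {4,8}, {3,5}, {1,2}, {6}, {9} are disjoint, each induces a connected subgraph, and every pair is joined by at least one edge of G. Contracting each set to a single vertex therefore yields K_{5} as a minor, and since treewidth is minor-monotone, tw(G) ≥ tw(K_{5}) = 4. Combining the bounds, tw(G) = 4.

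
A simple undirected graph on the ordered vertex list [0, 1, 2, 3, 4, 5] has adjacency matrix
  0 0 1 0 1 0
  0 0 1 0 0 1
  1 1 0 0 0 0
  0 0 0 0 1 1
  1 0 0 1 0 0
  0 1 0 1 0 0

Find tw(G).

A width-2 tree decomposition is:
Bags: B1 = {0, 1, 2}  B2 = {0, 1, 5}  B3 = {0, 3, 5}  B4 = {0, 3, 4}
Tree: B1–B2, B2–B3, B3–B4
Each bag holds 3 vertices, so the decomposition has width 2, which upper-bounds the treewidth. For the lower bound, G contains the cycle 0–2–1–5–3–4–0, so G is not a forest; only forests have treewidth ≤ 1, hence tw(G) ≥ 2. Combining the bounds, tw(G) = 2.

2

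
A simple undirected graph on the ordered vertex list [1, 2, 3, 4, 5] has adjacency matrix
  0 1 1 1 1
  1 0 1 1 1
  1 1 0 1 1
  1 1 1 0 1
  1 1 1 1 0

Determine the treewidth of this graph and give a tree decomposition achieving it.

A single bag containing all 5 vertices is trivially a valid decomposition of width 4. On the other hand G contains the 5-clique {1, 2, 3, 4, 5}. A clique must lie in a single bag of any decomposition, so no decomposition can have width below 4. Combining the bounds, tw(G) = 4.

Treewidth 4.
One such decomposition:
Bags: B1 = {1, 2, 3, 4, 5}
Tree: (single bag)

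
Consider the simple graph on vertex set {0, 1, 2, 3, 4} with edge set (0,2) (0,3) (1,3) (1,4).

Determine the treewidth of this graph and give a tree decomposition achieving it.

The largest bag has 2 vertices, giving width 1; this decomposition certifies tw(G) ≤ 1. Any graph with an edge has treewidth ≥ 1, and G has the edge 2–0. Hence tw(G) = 1 exactly.

Treewidth 1.
One such decomposition:
Bags: B1 = {0, 2}  B2 = {0, 3}  B3 = {1, 3}  B4 = {1, 4}
Tree: B1–B2, B2–B3, B3–B4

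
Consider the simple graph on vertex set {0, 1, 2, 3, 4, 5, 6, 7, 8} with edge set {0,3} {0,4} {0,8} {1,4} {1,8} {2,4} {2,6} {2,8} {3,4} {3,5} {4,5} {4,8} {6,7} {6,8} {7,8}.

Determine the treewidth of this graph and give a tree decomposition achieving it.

Treewidth 2.
One optimal decomposition is:
Bags: B1 = {0, 4, 8}  B2 = {2, 4, 8}  B3 = {0, 3, 4}  B4 = {1, 4, 8}  B5 = {3, 4, 5}  B6 = {2, 6, 8}  B7 = {6, 7, 8}
Tree: B1–B2, B1–B3, B2–B4, B3–B5, B2–B6, B6–B7

Each bag holds 3 vertices, so the decomposition has width 2, which upper-bounds the treewidth. Conversely, {0, 4, 8} is a clique of size 3, and the vertices of any clique must share a bag in every tree decomposition; so some bag has ≥ 3 vertices and tw(G) ≥ 2. The upper and lower bounds meet at 2, so that is the treewidth.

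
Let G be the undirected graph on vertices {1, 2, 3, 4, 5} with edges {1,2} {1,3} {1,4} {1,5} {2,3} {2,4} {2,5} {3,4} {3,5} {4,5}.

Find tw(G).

A width-4 tree decomposition is:
Bags: B1 = {1, 2, 3, 4, 5}
Tree: (single bag)
With just one bag of size 5, the width is 5 − 1 = 4, so tw(G) ≤ 4. For the lower bound, the 5 vertices {1, 2, 3, 4, 5} are pairwise adjacent, and any tree decomposition puts a clique entirely inside one bag — forcing width ≥ 4. Combining the bounds, tw(G) = 4.

4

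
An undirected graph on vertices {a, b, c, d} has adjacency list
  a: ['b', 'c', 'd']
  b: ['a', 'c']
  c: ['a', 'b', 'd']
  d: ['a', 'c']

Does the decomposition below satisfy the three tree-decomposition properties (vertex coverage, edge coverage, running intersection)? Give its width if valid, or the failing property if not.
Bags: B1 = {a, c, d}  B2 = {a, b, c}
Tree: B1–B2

Vertex coverage: the bags together contain {a, b, c, d}, the full vertex set. Edge coverage: each edge of G has both endpoints in at least one bag. Running intersection: for every vertex, the bags containing it form a connected subtree. All three properties hold, so this is a valid tree decomposition of width max|bag| − 1 = 2, and hence tw(G) ≤ 2.

Yes; width 2.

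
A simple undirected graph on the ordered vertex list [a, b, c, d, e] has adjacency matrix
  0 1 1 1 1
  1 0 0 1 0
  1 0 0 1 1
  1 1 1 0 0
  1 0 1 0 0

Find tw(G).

2

A width-2 tree decomposition is:
Bags: B1 = {a, c, d}  B2 = {a, c, e}  B3 = {a, b, d}
Tree: B1–B2, B1–B3
The largest bag has 3 vertices, giving width 2; this decomposition certifies tw(G) ≤ 2. On the other hand G contains the 3-clique {a, c, d}. A clique must lie in a single bag of any decomposition, so no decomposition can have width below 2. Combining the bounds, tw(G) = 2.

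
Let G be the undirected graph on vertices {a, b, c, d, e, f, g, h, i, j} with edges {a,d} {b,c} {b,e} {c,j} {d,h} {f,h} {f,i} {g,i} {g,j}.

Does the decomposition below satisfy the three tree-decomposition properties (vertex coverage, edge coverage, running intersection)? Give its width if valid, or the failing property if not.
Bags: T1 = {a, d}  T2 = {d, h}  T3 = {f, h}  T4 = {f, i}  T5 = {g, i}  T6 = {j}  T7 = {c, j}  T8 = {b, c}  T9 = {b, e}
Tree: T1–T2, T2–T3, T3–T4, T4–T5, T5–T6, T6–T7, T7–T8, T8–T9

A tree decomposition must satisfy three properties: every vertex lies in some bag; for every edge, both endpoints lie together in some bag; and for every vertex, the bags containing it form a connected subtree. Here edge (g,j) lies in no bag, so the decomposition is invalid.

No — edge (g,j) lies in no bag.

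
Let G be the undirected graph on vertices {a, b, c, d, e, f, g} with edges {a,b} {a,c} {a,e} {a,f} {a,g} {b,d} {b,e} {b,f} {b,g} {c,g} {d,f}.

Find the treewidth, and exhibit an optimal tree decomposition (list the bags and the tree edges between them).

Every bag has size at most 3, so the width is 3 − 1 = 2 and tw(G) ≤ 2. On the other hand G contains the 3-clique {b, d, f}. A clique must lie in a single bag of any decomposition, so no decomposition can have width below 2. Therefore the treewidth is 2.

Treewidth 2.
One optimal decomposition is:
Bags: B1 = {a, b, f}  B2 = {b, d, f}  B3 = {a, b, g}  B4 = {a, b, e}  B5 = {a, c, g}
Tree: B1–B2, B1–B3, B3–B4, B3–B5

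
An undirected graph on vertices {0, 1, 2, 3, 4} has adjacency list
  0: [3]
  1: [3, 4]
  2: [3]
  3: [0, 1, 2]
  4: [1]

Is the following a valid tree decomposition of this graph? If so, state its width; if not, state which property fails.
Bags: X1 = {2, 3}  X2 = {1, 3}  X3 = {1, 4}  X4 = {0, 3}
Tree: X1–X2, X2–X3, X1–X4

Yes; width 1.

Every vertex of G appears in some bag (union = {0, 1, 2, 3, 4}); every edge is covered by a bag; and for each vertex v the set of bags containing v is connected in the bag tree. The decomposition is therefore valid. The largest bag has 2 vertices, so the width is 1.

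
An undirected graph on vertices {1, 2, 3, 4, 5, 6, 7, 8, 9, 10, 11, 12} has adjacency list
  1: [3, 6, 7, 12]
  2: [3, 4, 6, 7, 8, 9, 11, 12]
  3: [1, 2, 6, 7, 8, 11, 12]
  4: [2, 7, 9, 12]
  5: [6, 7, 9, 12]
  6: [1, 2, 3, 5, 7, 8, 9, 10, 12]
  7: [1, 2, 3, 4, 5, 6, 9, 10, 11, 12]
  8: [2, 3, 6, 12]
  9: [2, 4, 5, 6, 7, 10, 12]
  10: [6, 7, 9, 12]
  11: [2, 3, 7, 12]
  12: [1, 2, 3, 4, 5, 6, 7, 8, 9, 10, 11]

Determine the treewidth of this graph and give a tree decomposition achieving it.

Every bag has size at most 5, so the width is 5 − 1 = 4 and tw(G) ≤ 4. On the other hand G contains the 5-clique {2, 3, 6, 8, 12}. A clique must lie in a single bag of any decomposition, so no decomposition can have width below 4. The upper and lower bounds meet at 4, so that is the treewidth.

Treewidth 4.
One such decomposition:
Bags: B1 = {2, 3, 6, 7, 12}  B2 = {1, 3, 6, 7, 12}  B3 = {2, 6, 7, 9, 12}  B4 = {2, 4, 7, 9, 12}  B5 = {2, 3, 7, 11, 12}  B6 = {5, 6, 7, 9, 12}  B7 = {6, 7, 9, 10, 12}  B8 = {2, 3, 6, 8, 12}
Tree: B1–B2, B1–B3, B3–B4, B1–B5, B3–B6, B3–B7, B1–B8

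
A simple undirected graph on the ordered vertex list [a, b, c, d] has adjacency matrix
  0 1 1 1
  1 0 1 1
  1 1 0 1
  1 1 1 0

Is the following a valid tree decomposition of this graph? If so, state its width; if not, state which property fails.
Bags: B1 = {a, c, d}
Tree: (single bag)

A tree decomposition must satisfy three properties: every vertex lies in some bag; for every edge, both endpoints lie together in some bag; and for every vertex, the bags containing it form a connected subtree. Here vertex b appears in no bag, so the decomposition is invalid.

No — vertex b appears in no bag.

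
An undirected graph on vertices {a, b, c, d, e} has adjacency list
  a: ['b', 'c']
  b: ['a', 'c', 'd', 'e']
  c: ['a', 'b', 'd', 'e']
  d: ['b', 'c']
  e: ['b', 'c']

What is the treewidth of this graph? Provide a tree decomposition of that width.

Treewidth 2.
One optimal decomposition is:
Bags: B1 = {b, c, e}  B2 = {b, c, d}  B3 = {a, b, c}
Tree: B1–B2, B2–B3

Every bag has size at most 3, so the width is 3 − 1 = 2 and tw(G) ≤ 2. On the other hand G contains the 3-clique {b, c, d}. A clique must lie in a single bag of any decomposition, so no decomposition can have width below 2. The upper and lower bounds meet at 2, so that is the treewidth.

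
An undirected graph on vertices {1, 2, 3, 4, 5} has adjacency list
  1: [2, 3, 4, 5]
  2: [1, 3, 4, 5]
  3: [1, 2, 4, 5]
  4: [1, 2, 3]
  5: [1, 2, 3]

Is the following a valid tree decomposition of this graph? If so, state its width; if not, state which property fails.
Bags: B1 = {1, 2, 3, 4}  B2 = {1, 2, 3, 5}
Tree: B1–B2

Yes; width 3.

Checking the three conditions: (i) the bags cover all of {1, 2, 3, 4, 5}; (ii) for each edge, some bag contains both endpoints; (iii) the bags containing any fixed vertex form a subtree. All hold, so the decomposition is valid with width 4 − 1 = 3.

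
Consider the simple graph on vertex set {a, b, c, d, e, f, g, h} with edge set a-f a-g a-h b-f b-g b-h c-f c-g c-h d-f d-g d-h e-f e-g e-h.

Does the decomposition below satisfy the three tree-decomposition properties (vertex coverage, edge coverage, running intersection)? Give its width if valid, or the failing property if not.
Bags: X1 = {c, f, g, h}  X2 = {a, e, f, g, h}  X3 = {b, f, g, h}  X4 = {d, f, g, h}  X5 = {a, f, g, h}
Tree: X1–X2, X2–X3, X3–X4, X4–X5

No — bags containing vertex a are not connected in the tree.

A tree decomposition must satisfy three properties: every vertex lies in some bag; for every edge, both endpoints lie together in some bag; and for every vertex, the bags containing it form a connected subtree. Here bags containing vertex a are not connected in the tree, so the decomposition is invalid.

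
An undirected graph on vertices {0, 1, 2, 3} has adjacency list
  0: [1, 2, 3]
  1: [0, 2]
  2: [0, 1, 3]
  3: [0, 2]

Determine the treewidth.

2

A width-2 tree decomposition is:
Bags: B1 = {0, 1, 2}  B2 = {0, 2, 3}
Tree: B1–B2
The largest bag has 3 vertices, giving width 2; this decomposition certifies tw(G) ≤ 2. On the other hand G contains the 3-clique {0, 1, 2}. A clique must lie in a single bag of any decomposition, so no decomposition can have width below 2. Therefore the treewidth is 2.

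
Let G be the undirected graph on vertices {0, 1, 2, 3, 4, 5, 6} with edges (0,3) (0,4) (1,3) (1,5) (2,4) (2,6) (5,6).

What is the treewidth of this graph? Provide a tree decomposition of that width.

Treewidth 2.
One optimal decomposition is:
Bags: B1 = {1, 3, 5}  B2 = {0, 3, 5}  B3 = {0, 4, 5}  B4 = {2, 4, 5}  B5 = {2, 5, 6}
Tree: B1–B2, B2–B3, B3–B4, B4–B5

Each bag holds 3 vertices, so the decomposition has width 2, which upper-bounds the treewidth. The edges 5–1–3–0–4–2–6–5 form a cycle, so G is not a tree and its treewidth is at least 2. Therefore the treewidth is 2.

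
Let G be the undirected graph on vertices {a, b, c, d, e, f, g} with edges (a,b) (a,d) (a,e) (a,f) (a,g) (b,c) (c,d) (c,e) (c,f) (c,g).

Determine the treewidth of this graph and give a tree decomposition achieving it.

Each bag holds 3 vertices, so the decomposition has width 2, which upper-bounds the treewidth. Since a–d–c–b–a is a cycle in G, G is not acyclic. Forests are exactly the graphs of treewidth ≤ 1, so tw(G) ≥ 2. Combining the bounds, tw(G) = 2.

Treewidth 2.
One such decomposition:
Bags: B1 = {a, c, d}  B2 = {a, b, c}  B3 = {a, c, f}  B4 = {a, c, e}  B5 = {a, c, g}
Tree: B1–B2, B2–B3, B3–B4, B4–B5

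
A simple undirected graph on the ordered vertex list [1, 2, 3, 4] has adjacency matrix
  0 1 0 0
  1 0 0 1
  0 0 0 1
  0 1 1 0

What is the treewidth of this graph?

A width-1 tree decomposition is:
Bags: B1 = {3, 4}  B2 = {2, 4}  B3 = {1, 2}
Tree: B1–B2, B2–B3
Each bag holds 2 vertices, so the decomposition has width 1, which upper-bounds the treewidth. Since G has at least one edge (e.g. 3–4), it is not an edgeless graph, so tw(G) ≥ 1. The upper and lower bounds meet at 1, so that is the treewidth.

1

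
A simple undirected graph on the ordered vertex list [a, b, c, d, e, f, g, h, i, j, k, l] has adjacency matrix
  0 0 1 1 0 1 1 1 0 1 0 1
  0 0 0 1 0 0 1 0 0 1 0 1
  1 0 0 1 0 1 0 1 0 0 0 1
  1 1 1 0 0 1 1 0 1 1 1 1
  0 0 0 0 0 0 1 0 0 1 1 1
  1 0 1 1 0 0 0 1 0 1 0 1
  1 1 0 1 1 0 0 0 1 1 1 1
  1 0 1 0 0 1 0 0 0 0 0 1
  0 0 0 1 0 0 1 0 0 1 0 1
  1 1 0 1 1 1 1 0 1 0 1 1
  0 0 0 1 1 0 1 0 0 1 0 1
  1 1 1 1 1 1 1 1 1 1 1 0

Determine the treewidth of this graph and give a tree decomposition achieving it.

The largest bag has 5 vertices, giving width 4; this decomposition certifies tw(G) ≤ 4. For the lower bound, the 5 vertices {a, d, g, j, l} are pairwise adjacent, and any tree decomposition puts a clique entirely inside one bag — forcing width ≥ 4. The upper and lower bounds meet at 4, so that is the treewidth.

Treewidth 4.
Bags: B1 = {a, d, g, j, l}  B2 = {a, d, f, j, l}  B3 = {d, g, i, j, l}  B4 = {d, g, j, k, l}  B5 = {a, c, d, f, l}  B6 = {b, d, g, j, l}  B7 = {a, c, f, h, l}  B8 = {e, g, j, k, l}
Tree: B1–B2, B1–B3, B3–B4, B2–B5, B4–B6, B5–B7, B4–B8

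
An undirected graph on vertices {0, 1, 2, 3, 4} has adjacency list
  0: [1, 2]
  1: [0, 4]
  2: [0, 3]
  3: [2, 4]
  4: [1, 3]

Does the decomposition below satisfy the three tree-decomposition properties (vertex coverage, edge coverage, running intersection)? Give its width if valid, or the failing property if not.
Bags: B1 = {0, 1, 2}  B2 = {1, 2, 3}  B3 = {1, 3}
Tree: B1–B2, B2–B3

A tree decomposition must satisfy three properties: every vertex lies in some bag; for every edge, both endpoints lie together in some bag; and for every vertex, the bags containing it form a connected subtree. Here vertex 4 appears in no bag, so the decomposition is invalid.

No — vertex 4 appears in no bag.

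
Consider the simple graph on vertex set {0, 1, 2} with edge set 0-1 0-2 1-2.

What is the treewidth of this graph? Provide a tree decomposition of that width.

Treewidth 2.
One such decomposition:
Bags: B1 = {0, 1, 2}
Tree: (single bag)

With just one bag of size 3, the width is 3 − 1 = 2, so tw(G) ≤ 2. On the other hand G contains the 3-clique {0, 1, 2}. A clique must lie in a single bag of any decomposition, so no decomposition can have width below 2. Therefore the treewidth is 2.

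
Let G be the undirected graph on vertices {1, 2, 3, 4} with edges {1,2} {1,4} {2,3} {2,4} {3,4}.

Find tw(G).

A width-2 tree decomposition is:
Bags: B1 = {1, 2, 4}  B2 = {2, 3, 4}
Tree: B1–B2
The largest bag has 3 vertices, giving width 2; this decomposition certifies tw(G) ≤ 2. For the lower bound, the 3 vertices {1, 2, 4} are pairwise adjacent, and any tree decomposition puts a clique entirely inside one bag — forcing width ≥ 2. Hence tw(G) = 2 exactly.

2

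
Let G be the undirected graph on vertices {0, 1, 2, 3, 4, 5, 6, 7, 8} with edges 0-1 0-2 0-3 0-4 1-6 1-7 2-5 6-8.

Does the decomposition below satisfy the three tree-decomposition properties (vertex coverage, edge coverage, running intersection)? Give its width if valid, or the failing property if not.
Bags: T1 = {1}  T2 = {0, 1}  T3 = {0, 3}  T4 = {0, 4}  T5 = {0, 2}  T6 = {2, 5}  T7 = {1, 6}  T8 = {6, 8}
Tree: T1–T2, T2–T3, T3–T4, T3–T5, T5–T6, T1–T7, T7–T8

No — vertex 7 appears in no bag.

A tree decomposition must satisfy three properties: every vertex lies in some bag; for every edge, both endpoints lie together in some bag; and for every vertex, the bags containing it form a connected subtree. Here vertex 7 appears in no bag, so the decomposition is invalid.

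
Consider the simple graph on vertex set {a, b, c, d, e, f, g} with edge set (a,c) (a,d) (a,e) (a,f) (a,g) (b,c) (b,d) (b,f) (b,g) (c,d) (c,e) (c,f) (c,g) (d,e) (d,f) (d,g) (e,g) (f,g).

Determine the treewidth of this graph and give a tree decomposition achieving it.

Each bag holds 5 vertices, so the decomposition has width 4, which upper-bounds the treewidth. For the lower bound, the 5 vertices {a, c, d, e, g} are pairwise adjacent, and any tree decomposition puts a clique entirely inside one bag — forcing width ≥ 4. Combining the bounds, tw(G) = 4.

Treewidth 4.
Bags: B1 = {a, c, d, e, g}  B2 = {a, c, d, f, g}  B3 = {b, c, d, f, g}
Tree: B1–B2, B2–B3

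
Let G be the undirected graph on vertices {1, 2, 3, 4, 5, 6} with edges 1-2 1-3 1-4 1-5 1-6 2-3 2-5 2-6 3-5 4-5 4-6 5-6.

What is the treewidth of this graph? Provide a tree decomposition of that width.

The largest bag has 4 vertices, giving width 3; this decomposition certifies tw(G) ≤ 3. Conversely, {1, 2, 3, 5} is a clique of size 4, and the vertices of any clique must share a bag in every tree decomposition; so some bag has ≥ 4 vertices and tw(G) ≥ 3. Combining the bounds, tw(G) = 3.

Treewidth 3.
One optimal decomposition is:
Bags: B1 = {1, 2, 5, 6}  B2 = {1, 4, 5, 6}  B3 = {1, 2, 3, 5}
Tree: B1–B2, B1–B3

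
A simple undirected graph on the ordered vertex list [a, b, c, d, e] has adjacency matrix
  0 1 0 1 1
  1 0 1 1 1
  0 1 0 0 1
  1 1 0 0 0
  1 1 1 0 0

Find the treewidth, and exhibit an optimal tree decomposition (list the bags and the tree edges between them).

The largest bag has 3 vertices, giving width 2; this decomposition certifies tw(G) ≤ 2. On the other hand G contains the 3-clique {a, b, d}. A clique must lie in a single bag of any decomposition, so no decomposition can have width below 2. Therefore the treewidth is 2.

Treewidth 2.
Bags: B1 = {a, b, d}  B2 = {a, b, e}  B3 = {b, c, e}
Tree: B1–B2, B2–B3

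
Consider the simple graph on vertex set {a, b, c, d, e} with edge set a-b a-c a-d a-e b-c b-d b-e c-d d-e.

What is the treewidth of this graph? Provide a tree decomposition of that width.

Treewidth 3.
One optimal decomposition is:
Bags: B1 = {a, b, c, d}  B2 = {a, b, d, e}
Tree: B1–B2

Every bag has size at most 4, so the width is 4 − 1 = 3 and tw(G) ≤ 3. On the other hand G contains the 4-clique {a, b, d, e}. A clique must lie in a single bag of any decomposition, so no decomposition can have width below 3. The upper and lower bounds meet at 3, so that is the treewidth.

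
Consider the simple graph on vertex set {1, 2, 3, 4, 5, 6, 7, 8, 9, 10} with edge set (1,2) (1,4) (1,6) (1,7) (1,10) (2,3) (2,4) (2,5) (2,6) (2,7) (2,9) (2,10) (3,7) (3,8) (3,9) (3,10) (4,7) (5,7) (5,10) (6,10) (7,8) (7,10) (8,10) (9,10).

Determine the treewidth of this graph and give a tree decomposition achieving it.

Every bag has size at most 4, so the width is 4 − 1 = 3 and tw(G) ≤ 3. On the other hand G contains the 4-clique {3, 7, 8, 10}. A clique must lie in a single bag of any decomposition, so no decomposition can have width below 3. The upper and lower bounds meet at 3, so that is the treewidth.

Treewidth 3.
Bags: B1 = {1, 2, 7, 10}  B2 = {2, 5, 7, 10}  B3 = {2, 3, 7, 10}  B4 = {3, 7, 8, 10}  B5 = {1, 2, 4, 7}  B6 = {1, 2, 6, 10}  B7 = {2, 3, 9, 10}
Tree: B1–B2, B1–B3, B3–B4, B1–B5, B1–B6, B3–B7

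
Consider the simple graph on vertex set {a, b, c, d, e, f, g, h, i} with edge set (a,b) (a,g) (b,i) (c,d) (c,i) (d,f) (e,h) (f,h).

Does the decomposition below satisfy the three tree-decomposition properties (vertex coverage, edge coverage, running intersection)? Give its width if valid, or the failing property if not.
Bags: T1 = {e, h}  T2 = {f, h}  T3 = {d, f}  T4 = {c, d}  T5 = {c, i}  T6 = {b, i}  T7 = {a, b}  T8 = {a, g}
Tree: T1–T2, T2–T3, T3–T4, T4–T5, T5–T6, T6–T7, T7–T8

Checking the three conditions: (i) the bags cover all of {a, b, c, d, e, f, g, h, i}; (ii) for each edge, some bag contains both endpoints; (iii) the bags containing any fixed vertex form a subtree. All hold, so the decomposition is valid with width 2 − 1 = 1.

Yes; width 1.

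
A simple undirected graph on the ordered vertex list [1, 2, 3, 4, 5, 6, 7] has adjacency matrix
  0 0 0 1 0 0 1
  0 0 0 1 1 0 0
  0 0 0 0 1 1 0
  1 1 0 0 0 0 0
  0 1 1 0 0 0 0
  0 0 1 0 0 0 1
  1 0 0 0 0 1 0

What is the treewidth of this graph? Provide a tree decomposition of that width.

Every bag has size at most 3, so the width is 3 − 1 = 2 and tw(G) ≤ 2. For the lower bound, G contains the cycle 3–6–7–1–4–2–5–3, so G is not a forest; only forests have treewidth ≤ 1, hence tw(G) ≥ 2. The upper and lower bounds meet at 2, so that is the treewidth.

Treewidth 2.
One optimal decomposition is:
Bags: B1 = {3, 6, 7}  B2 = {1, 3, 7}  B3 = {1, 3, 4}  B4 = {2, 3, 4}  B5 = {2, 3, 5}
Tree: B1–B2, B2–B3, B3–B4, B4–B5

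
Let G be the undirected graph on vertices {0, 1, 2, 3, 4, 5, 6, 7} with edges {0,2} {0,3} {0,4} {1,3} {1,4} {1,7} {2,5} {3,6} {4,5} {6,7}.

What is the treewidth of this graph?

2

A width-2 tree decomposition is:
Bags: B1 = {2, 4, 5}  B2 = {0, 2, 4}  B3 = {0, 1, 4}  B4 = {0, 1, 3}  B5 = {1, 3, 7}  B6 = {3, 6, 7}
Tree: B1–B2, B2–B3, B3–B4, B4–B5, B5–B6
Every bag has size at most 3, so the width is 3 − 1 = 2 and tw(G) ≤ 2. Since 5–2–0–4–5 is a cycle in G, G is not acyclic. Forests are exactly the graphs of treewidth ≤ 1, so tw(G) ≥ 2. Hence tw(G) = 2 exactly.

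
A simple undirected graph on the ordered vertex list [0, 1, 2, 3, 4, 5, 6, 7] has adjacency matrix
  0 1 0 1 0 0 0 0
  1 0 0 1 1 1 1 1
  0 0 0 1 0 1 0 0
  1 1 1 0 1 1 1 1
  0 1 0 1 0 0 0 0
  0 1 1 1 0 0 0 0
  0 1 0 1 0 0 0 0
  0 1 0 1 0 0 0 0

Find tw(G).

A width-2 tree decomposition is:
Bags: B1 = {0, 1, 3}  B2 = {1, 3, 7}  B3 = {1, 3, 4}  B4 = {1, 3, 5}  B5 = {1, 3, 6}  B6 = {2, 3, 5}
Tree: B1–B2, B1–B3, B3–B4, B4–B5, B4–B6
The largest bag has 3 vertices, giving width 2; this decomposition certifies tw(G) ≤ 2. Conversely, {0, 1, 3} is a clique of size 3, and the vertices of any clique must share a bag in every tree decomposition; so some bag has ≥ 3 vertices and tw(G) ≥ 2. Hence tw(G) = 2 exactly.

2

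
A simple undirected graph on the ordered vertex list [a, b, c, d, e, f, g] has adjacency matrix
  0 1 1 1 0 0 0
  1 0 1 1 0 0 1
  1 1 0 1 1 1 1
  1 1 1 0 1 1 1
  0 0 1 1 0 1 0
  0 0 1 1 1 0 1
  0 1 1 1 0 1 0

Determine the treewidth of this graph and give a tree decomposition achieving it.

Each bag holds 4 vertices, so the decomposition has width 3, which upper-bounds the treewidth. Conversely, {a, b, c, d} is a clique of size 4, and the vertices of any clique must share a bag in every tree decomposition; so some bag has ≥ 4 vertices and tw(G) ≥ 3. Therefore the treewidth is 3.

Treewidth 3.
One such decomposition:
Bags: B1 = {a, b, c, d}  B2 = {b, c, d, g}  B3 = {c, d, f, g}  B4 = {c, d, e, f}
Tree: B1–B2, B2–B3, B3–B4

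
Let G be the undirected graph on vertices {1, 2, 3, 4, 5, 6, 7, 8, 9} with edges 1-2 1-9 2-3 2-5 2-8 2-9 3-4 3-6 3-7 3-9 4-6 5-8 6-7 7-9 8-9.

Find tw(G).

A width-2 tree decomposition is:
Bags: B1 = {2, 3, 9}  B2 = {3, 7, 9}  B3 = {1, 2, 9}  B4 = {2, 8, 9}  B5 = {3, 6, 7}  B6 = {3, 4, 6}  B7 = {2, 5, 8}
Tree: B1–B2, B1–B3, B1–B4, B2–B5, B5–B6, B4–B7
The largest bag has 3 vertices, giving width 2; this decomposition certifies tw(G) ≤ 2. Conversely, {2, 8, 9} is a clique of size 3, and the vertices of any clique must share a bag in every tree decomposition; so some bag has ≥ 3 vertices and tw(G) ≥ 2. Therefore the treewidth is 2.

2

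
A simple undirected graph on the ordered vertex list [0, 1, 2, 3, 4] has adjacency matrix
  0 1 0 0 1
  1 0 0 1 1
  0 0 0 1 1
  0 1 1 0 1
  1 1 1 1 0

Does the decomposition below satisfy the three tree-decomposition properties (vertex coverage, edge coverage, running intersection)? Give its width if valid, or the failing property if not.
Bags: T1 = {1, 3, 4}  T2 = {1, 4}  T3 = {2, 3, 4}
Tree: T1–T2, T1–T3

No — vertex 0 appears in no bag.

A tree decomposition must satisfy three properties: every vertex lies in some bag; for every edge, both endpoints lie together in some bag; and for every vertex, the bags containing it form a connected subtree. Here vertex 0 appears in no bag, so the decomposition is invalid.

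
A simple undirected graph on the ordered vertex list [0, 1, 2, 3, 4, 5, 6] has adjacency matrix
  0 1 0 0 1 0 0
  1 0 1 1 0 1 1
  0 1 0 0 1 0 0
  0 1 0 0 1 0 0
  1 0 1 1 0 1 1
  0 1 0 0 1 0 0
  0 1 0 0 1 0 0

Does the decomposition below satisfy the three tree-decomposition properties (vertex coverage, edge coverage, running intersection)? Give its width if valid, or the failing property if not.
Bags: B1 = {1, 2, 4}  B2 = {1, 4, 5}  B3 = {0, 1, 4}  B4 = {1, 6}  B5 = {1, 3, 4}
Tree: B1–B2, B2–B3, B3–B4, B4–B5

A tree decomposition must satisfy three properties: every vertex lies in some bag; for every edge, both endpoints lie together in some bag; and for every vertex, the bags containing it form a connected subtree. Here edge (4,6) lies in no bag, so the decomposition is invalid.

No — edge (4,6) lies in no bag.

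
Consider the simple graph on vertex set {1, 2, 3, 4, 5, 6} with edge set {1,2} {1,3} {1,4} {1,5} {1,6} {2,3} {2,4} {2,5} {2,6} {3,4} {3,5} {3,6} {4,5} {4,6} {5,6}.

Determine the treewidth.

A width-5 tree decomposition is:
Bags: B1 = {1, 2, 3, 4, 5, 6}
Tree: (single bag)
A single bag containing all 6 vertices is trivially a valid decomposition of width 5. On the other hand G contains the 6-clique {1, 2, 3, 4, 5, 6}. A clique must lie in a single bag of any decomposition, so no decomposition can have width below 5. Therefore the treewidth is 5.

5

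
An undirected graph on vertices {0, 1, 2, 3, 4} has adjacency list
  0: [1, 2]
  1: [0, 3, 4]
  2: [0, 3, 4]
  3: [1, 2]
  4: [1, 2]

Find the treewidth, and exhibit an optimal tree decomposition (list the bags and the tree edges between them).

Treewidth 2.
One optimal decomposition is:
Bags: B1 = {1, 2, 4}  B2 = {1, 2, 3}  B3 = {0, 1, 2}
Tree: B1–B2, B2–B3

Each bag holds 3 vertices, so the decomposition has width 2, which upper-bounds the treewidth. For the lower bound, G contains the cycle 4–1–3–2–4, so G is not a forest; only forests have treewidth ≤ 1, hence tw(G) ≥ 2. The upper and lower bounds meet at 2, so that is the treewidth.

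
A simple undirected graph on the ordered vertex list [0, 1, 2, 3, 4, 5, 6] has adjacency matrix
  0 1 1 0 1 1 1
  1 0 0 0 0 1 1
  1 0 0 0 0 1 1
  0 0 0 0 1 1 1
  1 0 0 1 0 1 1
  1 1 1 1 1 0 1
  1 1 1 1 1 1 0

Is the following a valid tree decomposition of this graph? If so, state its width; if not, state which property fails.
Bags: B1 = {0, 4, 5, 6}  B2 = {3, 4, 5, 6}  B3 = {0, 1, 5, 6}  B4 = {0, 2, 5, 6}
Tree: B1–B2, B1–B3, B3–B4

Yes; width 3.

Vertex coverage: the bags together contain {0, 1, 2, 3, 4, 5, 6}, the full vertex set. Edge coverage: each edge of G has both endpoints in at least one bag. Running intersection: for every vertex, the bags containing it form a connected subtree. All three properties hold, so this is a valid tree decomposition of width max|bag| − 1 = 3, and hence tw(G) ≤ 3.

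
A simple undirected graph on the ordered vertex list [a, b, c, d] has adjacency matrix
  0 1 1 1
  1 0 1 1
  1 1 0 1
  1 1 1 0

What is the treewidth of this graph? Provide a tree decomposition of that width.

A single bag containing all 4 vertices is trivially a valid decomposition of width 3. On the other hand G contains the 4-clique {a, b, c, d}. A clique must lie in a single bag of any decomposition, so no decomposition can have width below 3. Therefore the treewidth is 3.

Treewidth 3.
One such decomposition:
Bags: B1 = {a, b, c, d}
Tree: (single bag)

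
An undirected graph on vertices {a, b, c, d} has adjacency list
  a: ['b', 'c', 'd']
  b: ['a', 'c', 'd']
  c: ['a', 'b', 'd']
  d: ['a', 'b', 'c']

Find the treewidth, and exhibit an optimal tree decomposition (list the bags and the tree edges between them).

Treewidth 3.
One such decomposition:
Bags: B1 = {a, b, c, d}
Tree: (single bag)

A single bag containing all 4 vertices is trivially a valid decomposition of width 3. Conversely, {a, b, c, d} is a clique of size 4, and the vertices of any clique must share a bag in every tree decomposition; so some bag has ≥ 4 vertices and tw(G) ≥ 3. Therefore the treewidth is 3.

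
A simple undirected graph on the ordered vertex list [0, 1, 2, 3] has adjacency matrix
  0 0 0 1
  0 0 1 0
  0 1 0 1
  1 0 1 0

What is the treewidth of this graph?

A width-1 tree decomposition is:
Bags: B1 = {0, 3}  B2 = {2, 3}  B3 = {1, 2}
Tree: B1–B2, B2–B3
The largest bag has 2 vertices, giving width 1; this decomposition certifies tw(G) ≤ 1. Since G has at least one edge (e.g. 3–0), it is not an edgeless graph, so tw(G) ≥ 1. The upper and lower bounds meet at 1, so that is the treewidth.

1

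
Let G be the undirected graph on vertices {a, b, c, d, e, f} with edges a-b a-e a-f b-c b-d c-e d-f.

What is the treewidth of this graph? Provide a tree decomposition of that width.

Each bag holds 3 vertices, so the decomposition has width 2, which upper-bounds the treewidth. The edges f–d–b–a–f form a cycle, so G is not a tree and its treewidth is at least 2. Combining the bounds, tw(G) = 2.

Treewidth 2.
Bags: B1 = {a, d, f}  B2 = {a, b, d}  B3 = {a, b, e}  B4 = {b, c, e}
Tree: B1–B2, B2–B3, B3–B4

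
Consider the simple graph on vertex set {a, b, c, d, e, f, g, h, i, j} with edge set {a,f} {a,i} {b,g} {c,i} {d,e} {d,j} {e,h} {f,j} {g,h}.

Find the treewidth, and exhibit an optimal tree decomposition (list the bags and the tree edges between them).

Treewidth 1.
One such decomposition:
Bags: B1 = {b, g}  B2 = {g, h}  B3 = {e, h}  B4 = {d, e}  B5 = {d, j}  B6 = {f, j}  B7 = {a, f}  B8 = {a, i}  B9 = {c, i}
Tree: B1–B2, B2–B3, B3–B4, B4–B5, B5–B6, B6–B7, B7–B8, B8–B9

Every bag has size at most 2, so the width is 2 − 1 = 1 and tw(G) ≤ 1. G has an edge, so its treewidth is at least 1. The upper and lower bounds meet at 1, so that is the treewidth.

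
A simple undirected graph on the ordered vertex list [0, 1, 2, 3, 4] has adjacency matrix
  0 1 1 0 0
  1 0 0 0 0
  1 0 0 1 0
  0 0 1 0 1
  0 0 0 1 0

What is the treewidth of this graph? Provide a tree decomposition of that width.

Each bag holds 2 vertices, so the decomposition has width 1, which upper-bounds the treewidth. Since G has at least one edge (e.g. 1–0), it is not an edgeless graph, so tw(G) ≥ 1. Combining the bounds, tw(G) = 1.

Treewidth 1.
One optimal decomposition is:
Bags: B1 = {0, 1}  B2 = {0, 2}  B3 = {2, 3}  B4 = {3, 4}
Tree: B1–B2, B2–B3, B3–B4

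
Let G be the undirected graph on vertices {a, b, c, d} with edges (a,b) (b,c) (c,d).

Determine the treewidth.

1

A width-1 tree decomposition is:
Bags: B1 = {b, c}  B2 = {a, b}  B3 = {c, d}
Tree: B1–B2, B1–B3
Each bag holds 2 vertices, so the decomposition has width 1, which upper-bounds the treewidth. Since G has at least one edge (e.g. b–c), it is not an edgeless graph, so tw(G) ≥ 1. Combining the bounds, tw(G) = 1.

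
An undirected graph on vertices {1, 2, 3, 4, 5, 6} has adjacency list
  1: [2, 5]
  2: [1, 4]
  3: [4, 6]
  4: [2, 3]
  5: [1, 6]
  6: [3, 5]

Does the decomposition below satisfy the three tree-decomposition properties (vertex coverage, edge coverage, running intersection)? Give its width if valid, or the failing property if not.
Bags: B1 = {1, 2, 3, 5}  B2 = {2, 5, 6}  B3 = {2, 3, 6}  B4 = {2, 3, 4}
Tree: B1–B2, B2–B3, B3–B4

A tree decomposition must satisfy three properties: every vertex lies in some bag; for every edge, both endpoints lie together in some bag; and for every vertex, the bags containing it form a connected subtree. Here bags containing vertex 3 are not connected in the tree, so the decomposition is invalid.

No — bags containing vertex 3 are not connected in the tree.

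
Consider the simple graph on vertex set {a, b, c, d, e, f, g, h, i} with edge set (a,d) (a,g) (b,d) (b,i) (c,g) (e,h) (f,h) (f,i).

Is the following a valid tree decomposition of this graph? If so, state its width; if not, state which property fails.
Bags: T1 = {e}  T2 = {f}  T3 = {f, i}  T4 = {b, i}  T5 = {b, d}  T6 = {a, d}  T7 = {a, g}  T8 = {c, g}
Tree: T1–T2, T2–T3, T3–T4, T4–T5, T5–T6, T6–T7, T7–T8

A tree decomposition must satisfy three properties: every vertex lies in some bag; for every edge, both endpoints lie together in some bag; and for every vertex, the bags containing it form a connected subtree. Here vertex h appears in no bag, so the decomposition is invalid.

No — vertex h appears in no bag.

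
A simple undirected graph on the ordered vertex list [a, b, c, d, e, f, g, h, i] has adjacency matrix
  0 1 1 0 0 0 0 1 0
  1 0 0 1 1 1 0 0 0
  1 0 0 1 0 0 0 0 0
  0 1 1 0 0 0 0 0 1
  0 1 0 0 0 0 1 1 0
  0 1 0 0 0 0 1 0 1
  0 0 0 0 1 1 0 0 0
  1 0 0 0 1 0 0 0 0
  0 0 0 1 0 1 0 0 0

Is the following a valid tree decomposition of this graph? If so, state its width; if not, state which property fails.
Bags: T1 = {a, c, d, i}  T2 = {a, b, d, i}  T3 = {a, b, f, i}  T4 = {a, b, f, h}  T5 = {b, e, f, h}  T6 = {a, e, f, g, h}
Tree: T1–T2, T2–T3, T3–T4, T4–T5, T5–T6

No — bags containing vertex a are not connected in the tree.

A tree decomposition must satisfy three properties: every vertex lies in some bag; for every edge, both endpoints lie together in some bag; and for every vertex, the bags containing it form a connected subtree. Here bags containing vertex a are not connected in the tree, so the decomposition is invalid.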